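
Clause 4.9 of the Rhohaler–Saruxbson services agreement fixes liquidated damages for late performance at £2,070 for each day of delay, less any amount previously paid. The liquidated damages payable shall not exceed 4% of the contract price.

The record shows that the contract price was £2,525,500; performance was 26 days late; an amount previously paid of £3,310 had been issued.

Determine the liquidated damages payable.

Per-day damages: 26 × £2,070 = £53,820
Less amount previously paid: £53,820 − £3,310 = £50,510
Cap: 4% of £2,525,500 = £101,020
Cap at £101,020: £50,510 is within the cap, no reduction.

Liquidated damages: £50,510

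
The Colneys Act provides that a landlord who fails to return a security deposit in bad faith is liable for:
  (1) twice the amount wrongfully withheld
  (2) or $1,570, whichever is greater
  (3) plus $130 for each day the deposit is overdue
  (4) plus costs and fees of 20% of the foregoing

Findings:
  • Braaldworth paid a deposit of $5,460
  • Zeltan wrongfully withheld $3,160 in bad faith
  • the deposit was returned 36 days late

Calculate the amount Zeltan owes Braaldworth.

Doubled: 2 × $3,160 = $6,320
Minimum $1,570: $6,320 meets the minimum, no increase.
Late-return penalty: 36 × $130 = $4,680
Damages plus late penalty: $6,320 + $4,680 = $11,000
Costs and fees: 20% of $11,000 = $2,200
Total recovery: $11,000 + $2,200 = $13,200

$13,200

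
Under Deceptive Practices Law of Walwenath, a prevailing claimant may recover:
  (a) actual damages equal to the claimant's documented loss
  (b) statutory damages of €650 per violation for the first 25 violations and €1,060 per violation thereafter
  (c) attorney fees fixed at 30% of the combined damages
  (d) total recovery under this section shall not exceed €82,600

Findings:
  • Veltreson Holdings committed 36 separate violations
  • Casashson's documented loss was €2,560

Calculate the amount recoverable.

First 25 violations: 25 × €650 = €16,250
Remaining violations: (36 − 25) × €1,060 = €11,660
Statutory damages: €16,250 + €11,660 = €27,910
Combined damages: €2,560 + €27,910 = €30,470
Attorney fees: 30% of €30,470 = €9,141
Total before cap: €30,470 + €9,141 = €39,611
Cap at €82,600: €39,611 is within the cap, no reduction.

€39,611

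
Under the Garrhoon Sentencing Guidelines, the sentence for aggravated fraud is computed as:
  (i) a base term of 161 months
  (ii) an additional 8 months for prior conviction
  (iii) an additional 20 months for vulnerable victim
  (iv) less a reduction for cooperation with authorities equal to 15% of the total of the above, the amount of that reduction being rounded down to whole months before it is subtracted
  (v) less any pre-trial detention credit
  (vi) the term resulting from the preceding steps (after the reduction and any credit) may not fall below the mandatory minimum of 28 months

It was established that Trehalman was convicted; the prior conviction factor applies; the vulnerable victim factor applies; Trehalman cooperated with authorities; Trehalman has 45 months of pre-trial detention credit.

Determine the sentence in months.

116 months

Prior conviction enhancement: +8 months
Vulnerable victim enhancement: +20 months
Adjusted term: 161 months + 8 months + 20 months = 189 months
Cooperation with authorities reduction: 15% of 189 months = 28 months (rounded down)
After reduction: 189 − 28 = 161 months
Less pre-trial detention credit: 161 months − 45 months = 116 months
Minimum 28 months: 116 months meets the minimum, no increase.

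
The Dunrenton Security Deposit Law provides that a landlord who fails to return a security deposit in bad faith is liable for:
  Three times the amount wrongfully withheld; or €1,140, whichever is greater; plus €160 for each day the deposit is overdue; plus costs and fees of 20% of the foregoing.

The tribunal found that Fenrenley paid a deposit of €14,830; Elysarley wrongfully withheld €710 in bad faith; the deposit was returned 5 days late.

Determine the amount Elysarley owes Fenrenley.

€3,516

Trebled: 3 × €710 = €2,130
Minimum €1,140: €2,130 meets the minimum, no increase.
Late-return penalty: 5 × €160 = €800
Damages plus late penalty: €2,130 + €800 = €2,930
Costs and fees: 20% of €2,930 = €586
Total recovery: €2,930 + €586 = €3,516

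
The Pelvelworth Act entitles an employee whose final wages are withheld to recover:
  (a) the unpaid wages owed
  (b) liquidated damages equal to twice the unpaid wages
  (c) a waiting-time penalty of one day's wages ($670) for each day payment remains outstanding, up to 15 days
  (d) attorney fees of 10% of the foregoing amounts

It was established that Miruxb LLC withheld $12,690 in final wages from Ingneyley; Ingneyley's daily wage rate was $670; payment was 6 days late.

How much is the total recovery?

Doubled: 2 × $12,690 = $25,380
Penalty days: min(6, 15) = 6
Waiting-time penalty: 6 × $670 = $4,020
Subtotal: $12,690 + $25,380 + $4,020 = $42,090
Attorney fees: 10% of $42,090 = $4,209
Total award: $42,090 + $4,209 = $46,299

$46,299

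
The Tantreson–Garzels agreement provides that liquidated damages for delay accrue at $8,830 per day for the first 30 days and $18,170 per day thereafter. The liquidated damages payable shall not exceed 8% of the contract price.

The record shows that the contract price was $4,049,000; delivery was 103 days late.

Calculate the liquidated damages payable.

First 30 days: 30 × $8,830 = $264,900
Remaining days: (103 − 30) × $18,170 = $1,326,410
Accrued per-day damages: $264,900 + $1,326,410 = $1,591,310
Cap: 8% of $4,049,000 = $323,920
Cap at $323,920: $1,591,310 exceeds the cap → $323,920

Liquidated damages: $323,920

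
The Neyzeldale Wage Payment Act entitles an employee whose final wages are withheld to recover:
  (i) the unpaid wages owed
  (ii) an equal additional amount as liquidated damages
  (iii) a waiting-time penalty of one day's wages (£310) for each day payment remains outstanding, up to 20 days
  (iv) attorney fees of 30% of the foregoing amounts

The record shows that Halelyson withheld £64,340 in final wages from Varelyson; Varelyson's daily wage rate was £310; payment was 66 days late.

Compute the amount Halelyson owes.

Liquidated damages (equal amount): £64,340
Penalty days: min(66, 20) = 20
Waiting-time penalty: 20 × £310 = £6,200
Subtotal: £64,340 + £64,340 + £6,200 = £134,880
Attorney fees: 30% of £134,880 = £40,464
Total award: £134,880 + £40,464 = £175,344

£175,344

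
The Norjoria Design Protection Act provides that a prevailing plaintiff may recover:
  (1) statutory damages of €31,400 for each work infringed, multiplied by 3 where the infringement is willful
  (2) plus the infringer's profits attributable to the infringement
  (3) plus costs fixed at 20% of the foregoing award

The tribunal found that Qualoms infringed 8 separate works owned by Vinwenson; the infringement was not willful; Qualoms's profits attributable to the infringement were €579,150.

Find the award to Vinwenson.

€996,420

Statutory damages: 8 × €31,400 = €251,200
Infringement not willful: no ×3 enhancement.
Combined award: €251,200 + €579,150 = €830,350
Costs: 20% of €830,350 = €166,070
Award plus costs: €830,350 + €166,070 = €996,420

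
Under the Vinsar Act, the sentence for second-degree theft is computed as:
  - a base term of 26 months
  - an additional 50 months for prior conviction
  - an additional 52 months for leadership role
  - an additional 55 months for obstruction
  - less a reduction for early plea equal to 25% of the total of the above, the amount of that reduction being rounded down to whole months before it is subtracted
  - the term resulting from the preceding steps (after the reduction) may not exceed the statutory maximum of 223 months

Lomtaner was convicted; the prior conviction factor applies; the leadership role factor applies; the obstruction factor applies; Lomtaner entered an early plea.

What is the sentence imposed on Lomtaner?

Prior conviction enhancement: +50 months
Leadership role enhancement: +52 months
Obstruction enhancement: +55 months
Adjusted term: 26 months + 50 months + 52 months + 55 months = 183 months
Early plea reduction: 25% of 183 months = 45 months (rounded down)
After reduction: 183 − 45 = 138 months
Cap at 223 months: 138 months is within the cap, no reduction.

138 months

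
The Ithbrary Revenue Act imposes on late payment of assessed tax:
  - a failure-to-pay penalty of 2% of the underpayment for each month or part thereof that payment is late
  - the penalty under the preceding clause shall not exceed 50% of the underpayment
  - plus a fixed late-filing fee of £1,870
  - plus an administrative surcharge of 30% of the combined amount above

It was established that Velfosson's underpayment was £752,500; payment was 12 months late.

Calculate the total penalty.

Accrued rate: 2% × 12 = 24%, capped at 50% → 24%
Failure-to-pay penalty: 24% of £752,500 = £180,600
Penalty before surcharge: £180,600 + £1,870 = £182,470
Administrative surcharge: 30% of £182,470 = £54,741
Total penalty: £182,470 + £54,741 = £237,211

Penalty: £237,211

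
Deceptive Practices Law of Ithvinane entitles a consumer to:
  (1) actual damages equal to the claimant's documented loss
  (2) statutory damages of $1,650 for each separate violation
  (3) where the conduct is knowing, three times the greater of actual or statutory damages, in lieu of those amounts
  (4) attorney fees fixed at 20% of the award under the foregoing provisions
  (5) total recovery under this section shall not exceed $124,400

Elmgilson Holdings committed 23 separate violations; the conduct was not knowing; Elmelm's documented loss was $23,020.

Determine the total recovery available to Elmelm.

Statutory damages: 23 × $1,650 = $37,950
Conduct not knowing: the in-lieu enhancement does not apply.
Actual plus statutory damages: $23,020 + $37,950 = $60,970
Attorney fees: 20% of $60,970 = $12,194
Total before cap: $60,970 + $12,194 = $73,164
Cap at $124,400: $73,164 is within the cap, no reduction.

Total recovery: $73,164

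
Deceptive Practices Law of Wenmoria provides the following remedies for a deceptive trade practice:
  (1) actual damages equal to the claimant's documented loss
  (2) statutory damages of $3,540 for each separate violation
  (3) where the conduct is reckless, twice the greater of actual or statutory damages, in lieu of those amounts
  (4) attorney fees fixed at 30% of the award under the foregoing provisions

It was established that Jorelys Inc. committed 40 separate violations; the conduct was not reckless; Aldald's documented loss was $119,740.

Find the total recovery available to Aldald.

Statutory damages: 40 × $3,540 = $141,600
Conduct not reckless: the in-lieu enhancement does not apply.
Actual plus statutory damages: $119,740 + $141,600 = $261,340
Attorney fees: 30% of $261,340 = $78,402
Total recovery: $261,340 + $78,402 = $339,742

$339,742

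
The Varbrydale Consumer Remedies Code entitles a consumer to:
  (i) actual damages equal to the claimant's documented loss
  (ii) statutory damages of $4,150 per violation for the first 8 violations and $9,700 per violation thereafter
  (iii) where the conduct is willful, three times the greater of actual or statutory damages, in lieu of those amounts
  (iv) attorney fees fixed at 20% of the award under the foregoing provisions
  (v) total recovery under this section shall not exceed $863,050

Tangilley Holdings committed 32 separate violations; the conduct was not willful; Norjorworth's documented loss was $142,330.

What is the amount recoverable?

$489,996

First 8 violations: 8 × $4,150 = $33,200
Remaining violations: (32 − 8) × $9,700 = $232,800
Statutory damages: $33,200 + $232,800 = $266,000
Conduct not willful: the in-lieu enhancement does not apply.
Actual plus statutory damages: $142,330 + $266,000 = $408,330
Attorney fees: 20% of $408,330 = $81,666
Total before cap: $408,330 + $81,666 = $489,996
Cap at $863,050: $489,996 is within the cap, no reduction.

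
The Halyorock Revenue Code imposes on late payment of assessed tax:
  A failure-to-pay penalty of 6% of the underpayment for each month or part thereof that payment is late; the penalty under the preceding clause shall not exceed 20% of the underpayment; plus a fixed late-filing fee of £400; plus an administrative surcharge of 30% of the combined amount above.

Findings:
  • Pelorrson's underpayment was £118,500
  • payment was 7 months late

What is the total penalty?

Accrued rate: 6% × 7 = 42%, capped at 20% → 20%
Failure-to-pay penalty: 20% of £118,500 = £23,700
Penalty before surcharge: £23,700 + £400 = £24,100
Administrative surcharge: 30% of £24,100 = £7,230
Total penalty: £24,100 + £7,230 = £31,330

£31,330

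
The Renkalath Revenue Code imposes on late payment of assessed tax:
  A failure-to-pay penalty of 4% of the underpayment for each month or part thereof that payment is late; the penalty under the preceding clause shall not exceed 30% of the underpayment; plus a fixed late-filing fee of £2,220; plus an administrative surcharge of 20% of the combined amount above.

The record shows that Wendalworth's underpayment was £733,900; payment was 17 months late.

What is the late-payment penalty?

£266,868

Accrued rate: 4% × 17 = 68%, capped at 30% → 30%
Failure-to-pay penalty: 30% of £733,900 = £220,170
Penalty before surcharge: £220,170 + £2,220 = £222,390
Administrative surcharge: 20% of £222,390 = £44,478
Total penalty: £222,390 + £44,478 = £266,868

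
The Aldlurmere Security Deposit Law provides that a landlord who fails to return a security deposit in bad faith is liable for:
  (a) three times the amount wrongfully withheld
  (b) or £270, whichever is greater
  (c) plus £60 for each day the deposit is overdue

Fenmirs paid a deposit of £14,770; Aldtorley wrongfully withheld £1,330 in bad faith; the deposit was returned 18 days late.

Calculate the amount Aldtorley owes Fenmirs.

Trebled: 3 × £1,330 = £3,990
Minimum £270: £3,990 meets the minimum, no increase.
Late-return penalty: 18 × £60 = £1,080
Damages plus late penalty: £3,990 + £1,080 = £5,070

£5,070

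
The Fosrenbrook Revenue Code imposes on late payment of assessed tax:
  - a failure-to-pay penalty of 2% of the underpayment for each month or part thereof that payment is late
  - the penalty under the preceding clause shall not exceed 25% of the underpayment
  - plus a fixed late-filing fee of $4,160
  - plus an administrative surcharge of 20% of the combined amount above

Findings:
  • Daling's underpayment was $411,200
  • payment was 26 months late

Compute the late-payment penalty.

Accrued rate: 2% × 26 = 52%, capped at 25% → 25%
Failure-to-pay penalty: 25% of $411,200 = $102,800
Penalty before surcharge: $102,800 + $4,160 = $106,960
Administrative surcharge: 20% of $106,960 = $21,392
Total penalty: $106,960 + $21,392 = $128,352

$128,352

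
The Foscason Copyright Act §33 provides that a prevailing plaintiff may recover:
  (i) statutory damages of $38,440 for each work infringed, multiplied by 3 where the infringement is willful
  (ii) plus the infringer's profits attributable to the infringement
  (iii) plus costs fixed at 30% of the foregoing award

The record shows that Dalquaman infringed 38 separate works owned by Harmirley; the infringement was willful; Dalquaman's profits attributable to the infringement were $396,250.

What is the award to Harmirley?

$6,211,933

Statutory damages: 38 × $38,440 = $1,460,720
Trebled: 3 × $1,460,720 = $4,382,160
Combined award: $4,382,160 + $396,250 = $4,778,410
Costs: 30% of $4,778,410 = $1,433,523
Award plus costs: $4,778,410 + $1,433,523 = $6,211,933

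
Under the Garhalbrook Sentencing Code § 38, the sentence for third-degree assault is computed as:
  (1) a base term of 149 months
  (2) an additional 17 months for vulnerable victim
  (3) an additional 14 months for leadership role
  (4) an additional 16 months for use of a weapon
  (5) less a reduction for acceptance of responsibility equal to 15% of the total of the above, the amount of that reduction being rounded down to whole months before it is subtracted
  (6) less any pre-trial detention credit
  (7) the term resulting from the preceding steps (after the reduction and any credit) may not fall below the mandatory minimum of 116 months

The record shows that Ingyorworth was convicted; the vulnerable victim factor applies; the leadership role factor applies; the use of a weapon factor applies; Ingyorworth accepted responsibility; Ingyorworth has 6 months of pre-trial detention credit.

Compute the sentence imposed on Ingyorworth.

Vulnerable victim enhancement: +17 months
Leadership role enhancement: +14 months
Use of a weapon enhancement: +16 months
Adjusted term: 149 months + 17 months + 14 months + 16 months = 196 months
Acceptance of responsibility reduction: 15% of 196 months = 29 months (rounded down)
After reduction: 196 − 29 = 167 months
Less pre-trial detention credit: 167 months − 6 months = 161 months
Minimum 116 months: 161 months meets the minimum, no increase.

Sentence: 161 months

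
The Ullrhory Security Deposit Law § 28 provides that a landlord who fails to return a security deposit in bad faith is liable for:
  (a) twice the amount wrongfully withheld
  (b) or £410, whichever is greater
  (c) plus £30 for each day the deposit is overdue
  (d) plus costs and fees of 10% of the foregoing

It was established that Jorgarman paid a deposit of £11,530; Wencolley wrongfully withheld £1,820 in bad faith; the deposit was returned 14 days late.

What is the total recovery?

£4,466

Doubled: 2 × £1,820 = £3,640
Minimum £410: £3,640 meets the minimum, no increase.
Late-return penalty: 14 × £30 = £420
Damages plus late penalty: £3,640 + £420 = £4,060
Costs and fees: 10% of £4,060 = £406
Total recovery: £4,060 + £406 = £4,466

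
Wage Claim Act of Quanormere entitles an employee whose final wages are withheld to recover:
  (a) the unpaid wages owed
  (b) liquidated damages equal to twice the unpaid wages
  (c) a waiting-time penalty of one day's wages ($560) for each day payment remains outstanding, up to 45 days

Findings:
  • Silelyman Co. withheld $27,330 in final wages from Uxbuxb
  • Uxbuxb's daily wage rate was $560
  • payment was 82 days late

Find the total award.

$107,190

Doubled: 2 × $27,330 = $54,660
Penalty days: min(82, 45) = 45
Waiting-time penalty: 45 × $560 = $25,200
Total award: $27,330 + $54,660 + $25,200 = $107,190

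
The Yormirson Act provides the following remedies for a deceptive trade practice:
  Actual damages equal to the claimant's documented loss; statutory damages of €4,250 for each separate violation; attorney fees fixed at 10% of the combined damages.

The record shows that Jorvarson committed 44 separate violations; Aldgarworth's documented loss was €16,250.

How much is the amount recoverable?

Statutory damages: 44 × €4,250 = €187,000
Combined damages: €16,250 + €187,000 = €203,250
Attorney fees: 10% of €203,250 = €20,325
Total recovery: €203,250 + €20,325 = €223,575

Total recovery: €223,575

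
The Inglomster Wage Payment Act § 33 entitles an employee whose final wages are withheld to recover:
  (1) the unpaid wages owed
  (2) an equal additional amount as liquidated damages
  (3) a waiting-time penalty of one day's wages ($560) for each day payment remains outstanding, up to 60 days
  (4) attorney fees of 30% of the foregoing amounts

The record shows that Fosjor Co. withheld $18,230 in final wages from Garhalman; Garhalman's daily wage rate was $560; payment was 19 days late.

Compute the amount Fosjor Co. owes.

$61,230

Liquidated damages (equal amount): $18,230
Penalty days: min(19, 60) = 19
Waiting-time penalty: 19 × $560 = $10,640
Subtotal: $18,230 + $18,230 + $10,640 = $47,100
Attorney fees: 30% of $47,100 = $14,130
Total award: $47,100 + $14,130 = $61,230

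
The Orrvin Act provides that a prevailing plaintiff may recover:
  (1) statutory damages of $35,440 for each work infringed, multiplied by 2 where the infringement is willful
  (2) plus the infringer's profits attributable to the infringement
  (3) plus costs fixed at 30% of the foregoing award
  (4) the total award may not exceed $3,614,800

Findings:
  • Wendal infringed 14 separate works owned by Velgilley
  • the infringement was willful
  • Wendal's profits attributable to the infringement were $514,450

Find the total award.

Statutory damages: 14 × $35,440 = $496,160
Doubled: 2 × $496,160 = $992,320
Combined award: $992,320 + $514,450 = $1,506,770
Costs: 30% of $1,506,770 = $452,031
Award plus costs: $1,506,770 + $452,031 = $1,958,801
Cap at $3,614,800: $1,958,801 is within the cap, no reduction.

Award: $1,958,801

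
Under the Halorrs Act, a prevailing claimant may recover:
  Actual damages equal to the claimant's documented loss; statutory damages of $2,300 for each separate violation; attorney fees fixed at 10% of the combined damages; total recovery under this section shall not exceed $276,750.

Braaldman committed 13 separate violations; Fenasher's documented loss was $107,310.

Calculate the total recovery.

Total recovery: $150,931

Statutory damages: 13 × $2,300 = $29,900
Combined damages: $107,310 + $29,900 = $137,210
Attorney fees: 10% of $137,210 = $13,721
Total before cap: $137,210 + $13,721 = $150,931
Cap at $276,750: $150,931 is within the cap, no reduction.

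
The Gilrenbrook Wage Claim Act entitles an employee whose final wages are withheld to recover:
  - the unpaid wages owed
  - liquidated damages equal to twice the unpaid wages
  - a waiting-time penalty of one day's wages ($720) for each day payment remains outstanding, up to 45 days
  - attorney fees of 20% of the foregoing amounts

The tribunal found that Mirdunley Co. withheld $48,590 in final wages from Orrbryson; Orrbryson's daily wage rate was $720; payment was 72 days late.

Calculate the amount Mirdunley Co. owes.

$213,804

Doubled: 2 × $48,590 = $97,180
Penalty days: min(72, 45) = 45
Waiting-time penalty: 45 × $720 = $32,400
Subtotal: $48,590 + $97,180 + $32,400 = $178,170
Attorney fees: 20% of $178,170 = $35,634
Total award: $178,170 + $35,634 = $213,804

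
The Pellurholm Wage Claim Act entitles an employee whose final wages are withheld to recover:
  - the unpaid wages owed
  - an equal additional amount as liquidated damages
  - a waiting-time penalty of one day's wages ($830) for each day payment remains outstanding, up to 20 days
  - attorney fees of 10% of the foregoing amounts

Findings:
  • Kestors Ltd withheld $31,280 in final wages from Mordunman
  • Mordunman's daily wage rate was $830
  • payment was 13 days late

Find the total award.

Liquidated damages (equal amount): $31,280
Penalty days: min(13, 20) = 13
Waiting-time penalty: 13 × $830 = $10,790
Subtotal: $31,280 + $31,280 + $10,790 = $73,350
Attorney fees: 10% of $73,350 = $7,335
Total award: $73,350 + $7,335 = $80,685

$80,685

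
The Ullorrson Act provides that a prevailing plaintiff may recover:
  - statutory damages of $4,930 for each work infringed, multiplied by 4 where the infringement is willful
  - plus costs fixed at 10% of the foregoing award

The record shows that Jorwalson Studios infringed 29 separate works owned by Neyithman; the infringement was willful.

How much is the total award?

Award: $629,068

Statutory damages: 29 × $4,930 = $142,970
Multiplied by 4: 4 × $142,970 = $571,880
Costs: 10% of $571,880 = $57,188
Award plus costs: $571,880 + $57,188 = $629,068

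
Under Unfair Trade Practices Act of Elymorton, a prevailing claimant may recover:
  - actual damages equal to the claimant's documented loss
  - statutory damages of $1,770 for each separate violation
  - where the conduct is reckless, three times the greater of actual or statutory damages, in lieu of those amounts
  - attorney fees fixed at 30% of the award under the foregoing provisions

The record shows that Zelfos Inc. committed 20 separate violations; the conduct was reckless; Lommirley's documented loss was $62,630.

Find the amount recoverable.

$244,257

Statutory damages: 20 × $1,770 = $35,400
Greater of actual damages ($62,630) or statutory damages ($35,400): $62,630
Trebled: 3 × $62,630 = $187,890
Attorney fees: 30% of $187,890 = $56,367
Total recovery: $187,890 + $56,367 = $244,257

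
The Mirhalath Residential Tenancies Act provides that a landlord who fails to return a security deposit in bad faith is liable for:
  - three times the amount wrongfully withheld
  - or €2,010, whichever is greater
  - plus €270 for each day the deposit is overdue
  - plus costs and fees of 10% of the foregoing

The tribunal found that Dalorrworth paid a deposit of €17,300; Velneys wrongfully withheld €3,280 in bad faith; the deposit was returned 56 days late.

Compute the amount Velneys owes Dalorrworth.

€27,456

Trebled: 3 × €3,280 = €9,840
Minimum €2,010: €9,840 meets the minimum, no increase.
Late-return penalty: 56 × €270 = €15,120
Damages plus late penalty: €9,840 + €15,120 = €24,960
Costs and fees: 10% of €24,960 = €2,496
Total recovery: €24,960 + €2,496 = €27,456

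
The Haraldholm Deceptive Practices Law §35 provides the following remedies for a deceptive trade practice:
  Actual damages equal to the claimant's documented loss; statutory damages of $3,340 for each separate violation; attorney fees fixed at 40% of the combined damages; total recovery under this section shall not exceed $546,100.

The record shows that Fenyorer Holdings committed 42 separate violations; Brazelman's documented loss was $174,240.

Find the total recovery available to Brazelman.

$440,328

Statutory damages: 42 × $3,340 = $140,280
Combined damages: $174,240 + $140,280 = $314,520
Attorney fees: 40% of $314,520 = $125,808
Total before cap: $314,520 + $125,808 = $440,328
Cap at $546,100: $440,328 is within the cap, no reduction.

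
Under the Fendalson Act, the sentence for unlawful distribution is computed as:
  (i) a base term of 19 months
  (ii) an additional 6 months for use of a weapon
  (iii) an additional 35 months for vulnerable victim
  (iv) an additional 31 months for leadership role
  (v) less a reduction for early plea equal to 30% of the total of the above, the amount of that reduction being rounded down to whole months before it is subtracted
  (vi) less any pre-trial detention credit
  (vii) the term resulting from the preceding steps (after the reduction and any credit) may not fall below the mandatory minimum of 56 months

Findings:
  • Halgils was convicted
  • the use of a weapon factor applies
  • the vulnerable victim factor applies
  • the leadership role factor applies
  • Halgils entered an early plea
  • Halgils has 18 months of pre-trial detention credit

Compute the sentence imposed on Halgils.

Use of a weapon enhancement: +6 months
Vulnerable victim enhancement: +35 months
Leadership role enhancement: +31 months
Adjusted term: 19 months + 6 months + 35 months + 31 months = 91 months
Early plea reduction: 30% of 91 months = 27 months (rounded down)
After reduction: 91 − 27 = 64 months
Less pre-trial detention credit: 64 months − 18 months = 46 months
Minimum 56 months: 46 months is below the minimum → 56 months

56 months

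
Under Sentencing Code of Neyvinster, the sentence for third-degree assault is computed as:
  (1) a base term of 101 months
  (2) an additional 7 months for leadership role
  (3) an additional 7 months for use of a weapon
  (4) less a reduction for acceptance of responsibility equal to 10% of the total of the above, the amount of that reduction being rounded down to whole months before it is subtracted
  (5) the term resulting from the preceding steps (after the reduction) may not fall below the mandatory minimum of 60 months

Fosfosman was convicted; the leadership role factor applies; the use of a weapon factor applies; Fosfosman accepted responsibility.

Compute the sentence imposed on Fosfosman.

104 months

Leadership role enhancement: +7 months
Use of a weapon enhancement: +7 months
Adjusted term: 101 months + 7 months + 7 months = 115 months
Acceptance of responsibility reduction: 10% of 115 months = 11 months (rounded down)
After reduction: 115 − 11 = 104 months
Minimum 60 months: 104 months meets the minimum, no increase.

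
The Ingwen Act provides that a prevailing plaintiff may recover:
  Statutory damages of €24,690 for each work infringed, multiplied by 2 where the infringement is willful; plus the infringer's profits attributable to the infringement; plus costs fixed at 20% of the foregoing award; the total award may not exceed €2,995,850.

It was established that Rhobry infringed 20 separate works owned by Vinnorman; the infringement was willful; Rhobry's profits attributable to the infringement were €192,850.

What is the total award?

Award: €1,416,540

Statutory damages: 20 × €24,690 = €493,800
Doubled: 2 × €493,800 = €987,600
Combined award: €987,600 + €192,850 = €1,180,450
Costs: 20% of €1,180,450 = €236,090
Award plus costs: €1,180,450 + €236,090 = €1,416,540
Cap at €2,995,850: €1,416,540 is within the cap, no reduction.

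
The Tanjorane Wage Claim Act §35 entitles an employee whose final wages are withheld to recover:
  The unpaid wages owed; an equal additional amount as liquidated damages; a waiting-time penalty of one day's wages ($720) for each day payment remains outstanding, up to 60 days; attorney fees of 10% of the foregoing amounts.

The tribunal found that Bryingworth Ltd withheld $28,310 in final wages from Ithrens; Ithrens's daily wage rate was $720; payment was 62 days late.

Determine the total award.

Liquidated damages (equal amount): $28,310
Penalty days: min(62, 60) = 60
Waiting-time penalty: 60 × $720 = $43,200
Subtotal: $28,310 + $28,310 + $43,200 = $99,820
Attorney fees: 10% of $99,820 = $9,982
Total award: $99,820 + $9,982 = $109,802

Total award: $109,802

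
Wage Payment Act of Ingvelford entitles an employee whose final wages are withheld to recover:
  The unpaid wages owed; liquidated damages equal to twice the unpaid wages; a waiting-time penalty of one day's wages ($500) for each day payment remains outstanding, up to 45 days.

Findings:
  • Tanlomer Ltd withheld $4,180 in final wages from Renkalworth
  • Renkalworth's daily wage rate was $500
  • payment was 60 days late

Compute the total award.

$35,040

Doubled: 2 × $4,180 = $8,360
Penalty days: min(60, 45) = 45
Waiting-time penalty: 45 × $500 = $22,500
Total award: $4,180 + $8,360 + $22,500 = $35,040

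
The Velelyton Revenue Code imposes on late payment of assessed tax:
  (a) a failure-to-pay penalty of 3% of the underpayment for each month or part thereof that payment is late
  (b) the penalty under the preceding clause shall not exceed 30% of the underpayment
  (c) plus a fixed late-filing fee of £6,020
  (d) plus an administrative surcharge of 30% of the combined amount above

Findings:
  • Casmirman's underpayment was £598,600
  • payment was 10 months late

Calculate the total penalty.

Accrued rate: 3% × 10 = 30%, capped at 30% → 30%
Failure-to-pay penalty: 30% of £598,600 = £179,580
Penalty before surcharge: £179,580 + £6,020 = £185,600
Administrative surcharge: 30% of £185,600 = £55,680
Total penalty: £185,600 + £55,680 = £241,280

£241,280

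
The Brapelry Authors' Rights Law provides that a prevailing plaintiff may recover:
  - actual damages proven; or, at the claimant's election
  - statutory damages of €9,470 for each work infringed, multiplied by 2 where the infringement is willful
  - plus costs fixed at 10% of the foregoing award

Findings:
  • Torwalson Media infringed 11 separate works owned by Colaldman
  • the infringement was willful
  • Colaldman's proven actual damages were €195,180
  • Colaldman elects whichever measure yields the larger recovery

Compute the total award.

€229,174

Statutory damages: 11 × €9,470 = €104,170
Doubled: 2 × €104,170 = €208,340
Greater of actual damages (€195,180) or enhanced statutory damages (€208,340): €208,340
Costs: 10% of €208,340 = €20,834
Award plus costs: €208,340 + €20,834 = €229,174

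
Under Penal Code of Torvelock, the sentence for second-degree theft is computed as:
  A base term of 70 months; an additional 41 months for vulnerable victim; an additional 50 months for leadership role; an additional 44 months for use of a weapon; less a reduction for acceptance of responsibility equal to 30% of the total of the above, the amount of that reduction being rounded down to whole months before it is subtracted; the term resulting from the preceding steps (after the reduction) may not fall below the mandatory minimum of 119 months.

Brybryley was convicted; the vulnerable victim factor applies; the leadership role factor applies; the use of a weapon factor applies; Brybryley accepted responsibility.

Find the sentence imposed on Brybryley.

144 months

Vulnerable victim enhancement: +41 months
Leadership role enhancement: +50 months
Use of a weapon enhancement: +44 months
Adjusted term: 70 months + 41 months + 50 months + 44 months = 205 months
Acceptance of responsibility reduction: 30% of 205 months = 61 months (rounded down)
After reduction: 205 − 61 = 144 months
Minimum 119 months: 144 months meets the minimum, no increase.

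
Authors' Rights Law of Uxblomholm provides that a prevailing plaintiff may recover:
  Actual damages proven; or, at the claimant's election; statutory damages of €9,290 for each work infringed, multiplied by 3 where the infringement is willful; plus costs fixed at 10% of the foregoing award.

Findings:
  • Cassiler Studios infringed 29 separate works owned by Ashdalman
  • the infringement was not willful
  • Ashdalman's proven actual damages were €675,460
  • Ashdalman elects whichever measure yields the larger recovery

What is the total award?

Statutory damages: 29 × €9,290 = €269,410
Infringement not willful: no ×3 enhancement.
Greater of actual damages (€675,460) or statutory damages (€269,410): €675,460
Costs: 10% of €675,460 = €67,546
Award plus costs: €675,460 + €67,546 = €743,006

€743,006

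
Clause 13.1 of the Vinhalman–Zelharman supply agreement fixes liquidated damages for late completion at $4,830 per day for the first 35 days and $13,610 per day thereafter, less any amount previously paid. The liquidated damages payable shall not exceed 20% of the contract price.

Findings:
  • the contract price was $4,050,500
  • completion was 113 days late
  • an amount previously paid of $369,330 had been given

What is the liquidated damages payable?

$810,100

First 35 days: 35 × $4,830 = $169,050
Remaining days: (113 − 35) × $13,610 = $1,061,580
Accrued per-day damages: $169,050 + $1,061,580 = $1,230,630
Less amount previously paid: $1,230,630 − $369,330 = $861,300
Cap: 20% of $4,050,500 = $810,100
Cap at $810,100: $861,300 exceeds the cap → $810,100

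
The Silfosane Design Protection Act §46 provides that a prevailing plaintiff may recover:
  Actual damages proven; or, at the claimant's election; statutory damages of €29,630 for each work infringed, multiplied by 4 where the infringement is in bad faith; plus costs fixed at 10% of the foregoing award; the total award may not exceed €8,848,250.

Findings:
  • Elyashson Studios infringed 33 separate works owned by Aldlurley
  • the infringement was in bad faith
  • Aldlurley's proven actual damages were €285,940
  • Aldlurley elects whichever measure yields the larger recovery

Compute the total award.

€4,302,276

Statutory damages: 33 × €29,630 = €977,790
Multiplied by 4: 4 × €977,790 = €3,911,160
Greater of actual damages (€285,940) or enhanced statutory damages (€3,911,160): €3,911,160
Costs: 10% of €3,911,160 = €391,116
Award plus costs: €3,911,160 + €391,116 = €4,302,276
Cap at €8,848,250: €4,302,276 is within the cap, no reduction.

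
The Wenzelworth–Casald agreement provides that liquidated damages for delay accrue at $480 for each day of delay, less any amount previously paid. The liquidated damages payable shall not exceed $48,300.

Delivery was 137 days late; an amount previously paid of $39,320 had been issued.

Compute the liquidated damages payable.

Per-day damages: 137 × $480 = $65,760
Less amount previously paid: $65,760 − $39,320 = $26,440
Cap at $48,300: $26,440 is within the cap, no reduction.

$26,440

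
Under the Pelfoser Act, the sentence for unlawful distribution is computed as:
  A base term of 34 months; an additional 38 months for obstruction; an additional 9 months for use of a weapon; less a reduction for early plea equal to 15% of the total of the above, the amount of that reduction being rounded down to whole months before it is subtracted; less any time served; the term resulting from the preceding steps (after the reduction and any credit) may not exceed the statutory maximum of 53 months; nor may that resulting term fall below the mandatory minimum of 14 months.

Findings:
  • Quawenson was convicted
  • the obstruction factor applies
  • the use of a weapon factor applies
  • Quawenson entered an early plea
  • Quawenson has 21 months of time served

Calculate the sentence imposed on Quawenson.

48 months

Obstruction enhancement: +38 months
Use of a weapon enhancement: +9 months
Adjusted term: 34 months + 38 months + 9 months = 81 months
Early plea reduction: 15% of 81 months = 12 months (rounded down)
After reduction: 81 − 12 = 69 months
Less time served: 69 months − 21 months = 48 months
Cap at 53 months: 48 months is within the cap, no reduction.
Minimum 14 months: 48 months meets the minimum, no increase.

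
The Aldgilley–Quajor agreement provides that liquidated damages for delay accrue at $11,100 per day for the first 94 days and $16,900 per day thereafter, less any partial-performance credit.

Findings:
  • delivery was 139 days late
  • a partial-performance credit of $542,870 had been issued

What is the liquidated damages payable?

$1,261,030

First 94 days: 94 × $11,100 = $1,043,400
Remaining days: (139 − 94) × $16,900 = $760,500
Accrued per-day damages: $1,043,400 + $760,500 = $1,803,900
Less partial-performance credit: $1,803,900 − $542,870 = $1,261,030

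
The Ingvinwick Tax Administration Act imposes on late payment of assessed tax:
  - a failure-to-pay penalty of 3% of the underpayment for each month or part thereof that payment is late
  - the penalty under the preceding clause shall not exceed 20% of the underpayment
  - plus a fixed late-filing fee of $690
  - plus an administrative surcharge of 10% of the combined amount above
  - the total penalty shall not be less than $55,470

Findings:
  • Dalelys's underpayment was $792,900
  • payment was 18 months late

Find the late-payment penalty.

Accrued rate: 3% × 18 = 54%, capped at 20% → 20%
Failure-to-pay penalty: 20% of $792,900 = $158,580
Penalty before surcharge: $158,580 + $690 = $159,270
Administrative surcharge: 10% of $159,270 = $15,927
Total penalty: $159,270 + $15,927 = $175,197
Minimum $55,470: $175,197 meets the minimum, no increase.

$175,197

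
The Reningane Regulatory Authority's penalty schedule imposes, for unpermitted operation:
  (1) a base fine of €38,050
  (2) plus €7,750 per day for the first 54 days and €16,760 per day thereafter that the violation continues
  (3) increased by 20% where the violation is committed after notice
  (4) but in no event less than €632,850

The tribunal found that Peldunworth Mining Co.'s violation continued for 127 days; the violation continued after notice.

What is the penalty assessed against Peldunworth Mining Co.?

€2,016,036

First 54 days: 54 × €7,750 = €418,500
Remaining days: (127 − 54) × €16,760 = €1,223,480
Per-day component: €418,500 + €1,223,480 = €1,641,980
Base plus per-day: €38,050 + €1,641,980 = €1,680,030
Enhancement: 20% of €1,680,030 = €336,006
Enhanced fine: €1,680,030 + €336,006 = €2,016,036
Minimum €632,850: €2,016,036 meets the minimum, no increase.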